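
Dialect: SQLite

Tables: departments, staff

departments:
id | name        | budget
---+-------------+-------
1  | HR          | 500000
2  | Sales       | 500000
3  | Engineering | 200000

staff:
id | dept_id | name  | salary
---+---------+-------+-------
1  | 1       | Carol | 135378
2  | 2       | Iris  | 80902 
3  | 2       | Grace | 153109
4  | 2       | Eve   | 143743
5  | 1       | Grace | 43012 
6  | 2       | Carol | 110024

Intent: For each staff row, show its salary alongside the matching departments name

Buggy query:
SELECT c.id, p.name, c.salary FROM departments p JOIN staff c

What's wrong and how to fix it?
Bug: JOIN with no ON clause produces a cartesian product; every staff row pairs with every departments row

Fix: Add ON c.dept_id = p.id to the JOIN

Corrected query:
SELECT c.id, p.name, c.salary FROM departments p JOIN staff c ON c.dept_id = p.id

Result:
id | name  | salary
---+-------+-------
1  | HR    | 135378
2  | Sales | 80902 
3  | Sales | 153109
4  | Sales | 143743
5  | HR    | 43012 
6  | Sales | 110024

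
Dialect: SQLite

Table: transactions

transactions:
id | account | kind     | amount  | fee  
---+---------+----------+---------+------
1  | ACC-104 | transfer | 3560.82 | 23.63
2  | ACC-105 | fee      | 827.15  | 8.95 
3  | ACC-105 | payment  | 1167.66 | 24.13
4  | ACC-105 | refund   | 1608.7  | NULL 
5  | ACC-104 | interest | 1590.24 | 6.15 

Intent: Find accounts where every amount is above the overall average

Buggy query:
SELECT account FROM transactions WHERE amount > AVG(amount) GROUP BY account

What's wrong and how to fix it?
Bug: WHERE evaluates per row before aggregation, so AVG() is unavailable

Fix: Compute the overall average in a scalar subquery and compare each group's MIN against it in HAVING

Corrected query:
SELECT account FROM transactions GROUP BY account HAVING MIN(amount) > (SELECT AVG(amount) FROM transactions)

Result:
(no rows)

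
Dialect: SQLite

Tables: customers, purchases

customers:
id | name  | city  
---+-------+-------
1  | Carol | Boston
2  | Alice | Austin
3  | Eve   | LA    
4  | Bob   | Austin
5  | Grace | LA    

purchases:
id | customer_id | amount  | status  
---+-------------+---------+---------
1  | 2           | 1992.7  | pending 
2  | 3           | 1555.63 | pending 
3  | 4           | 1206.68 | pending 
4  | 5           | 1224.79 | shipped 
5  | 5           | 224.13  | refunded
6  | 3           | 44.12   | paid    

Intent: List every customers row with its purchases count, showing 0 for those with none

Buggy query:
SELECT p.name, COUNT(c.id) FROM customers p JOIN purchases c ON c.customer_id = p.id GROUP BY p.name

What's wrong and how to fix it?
Bug: An inner join excludes parents with zero children

Fix: Use LEFT JOIN so parents without children still appear (COUNT(c.id) gives 0)

Corrected query:
SELECT p.name, COUNT(c.id) FROM customers p LEFT JOIN purchases c ON c.customer_id = p.id GROUP BY p.name

Result:
name  | COUNT(c.id)
------+------------
Alice | 1          
Bob   | 1          
Carol | 0          
Eve   | 2          
Grace | 2          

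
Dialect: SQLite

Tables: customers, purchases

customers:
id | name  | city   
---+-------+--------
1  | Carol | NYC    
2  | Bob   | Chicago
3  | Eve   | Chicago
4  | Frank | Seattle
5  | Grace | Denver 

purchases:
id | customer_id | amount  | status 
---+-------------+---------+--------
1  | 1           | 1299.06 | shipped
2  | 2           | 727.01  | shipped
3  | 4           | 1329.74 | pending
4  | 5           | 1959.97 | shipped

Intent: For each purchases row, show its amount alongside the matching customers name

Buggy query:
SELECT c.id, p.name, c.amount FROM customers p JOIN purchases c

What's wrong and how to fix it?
Bug: Missing join condition: each purchases row is matched to all customers rows instead of just its own

Fix: Add ON c.customer_id = p.id to the JOIN

Corrected query:
SELECT c.id, p.name, c.amount FROM customers p JOIN purchases c ON c.customer_id = p.id

Result:
id | name  | amount 
---+-------+--------
1  | Carol | 1299.06
2  | Bob   | 727.01 
3  | Frank | 1329.74
4  | Grace | 1959.97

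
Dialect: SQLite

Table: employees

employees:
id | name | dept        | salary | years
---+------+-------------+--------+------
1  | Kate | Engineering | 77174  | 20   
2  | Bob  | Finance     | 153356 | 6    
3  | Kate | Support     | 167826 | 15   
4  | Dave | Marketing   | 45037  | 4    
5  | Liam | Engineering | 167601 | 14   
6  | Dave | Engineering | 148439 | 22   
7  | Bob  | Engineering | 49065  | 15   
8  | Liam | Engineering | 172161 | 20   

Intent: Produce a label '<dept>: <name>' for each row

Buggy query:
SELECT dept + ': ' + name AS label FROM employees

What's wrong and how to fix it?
Bug: SQLite uses || for string concatenation; + coerces text to numbers (yielding 0)

Fix: Use the || operator for string concatenation

Corrected query:
SELECT dept || ': ' || name AS label FROM employees

Result:
label            
-----------------
Engineering: Kate
Finance: Bob     
Support: Kate    
Marketing: Dave  
Engineering: Liam
Engineering: Dave
Engineering: Bob 
Engineering: Liam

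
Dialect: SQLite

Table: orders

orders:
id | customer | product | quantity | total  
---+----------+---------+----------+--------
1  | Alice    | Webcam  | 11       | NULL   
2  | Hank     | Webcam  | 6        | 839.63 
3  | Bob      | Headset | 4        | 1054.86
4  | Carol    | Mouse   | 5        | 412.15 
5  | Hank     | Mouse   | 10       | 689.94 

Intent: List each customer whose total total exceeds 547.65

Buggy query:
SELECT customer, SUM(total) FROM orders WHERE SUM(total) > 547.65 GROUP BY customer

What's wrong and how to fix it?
Bug: SUM(total) is an aggregate, but WHERE filters rows before aggregation

Fix: Use HAVING (which filters groups after aggregation) instead of WHERE

Corrected query:
SELECT customer, SUM(total) FROM orders GROUP BY customer HAVING SUM(total) > 547.65

Result:
customer | SUM(total)
---------+-----------
Bob      | 1054.86   
Hank     | 1529.57   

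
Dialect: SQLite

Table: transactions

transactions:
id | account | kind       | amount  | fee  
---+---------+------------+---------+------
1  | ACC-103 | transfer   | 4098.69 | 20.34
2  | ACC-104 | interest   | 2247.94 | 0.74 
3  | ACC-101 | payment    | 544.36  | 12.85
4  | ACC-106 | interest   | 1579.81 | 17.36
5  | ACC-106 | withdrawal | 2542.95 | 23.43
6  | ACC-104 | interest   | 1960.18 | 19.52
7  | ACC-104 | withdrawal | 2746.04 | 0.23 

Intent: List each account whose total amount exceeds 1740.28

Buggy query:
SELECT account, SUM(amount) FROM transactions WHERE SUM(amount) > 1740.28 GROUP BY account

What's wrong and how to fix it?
Bug: Aggregate functions cannot appear in a WHERE clause

Fix: Move the aggregate condition to a HAVING clause

Corrected query:
SELECT account, SUM(amount) FROM transactions GROUP BY account HAVING SUM(amount) > 1740.28

Result:
account | SUM(amount)
--------+------------
ACC-103 | 4098.69    
ACC-104 | 6954.16    
ACC-106 | 4122.76    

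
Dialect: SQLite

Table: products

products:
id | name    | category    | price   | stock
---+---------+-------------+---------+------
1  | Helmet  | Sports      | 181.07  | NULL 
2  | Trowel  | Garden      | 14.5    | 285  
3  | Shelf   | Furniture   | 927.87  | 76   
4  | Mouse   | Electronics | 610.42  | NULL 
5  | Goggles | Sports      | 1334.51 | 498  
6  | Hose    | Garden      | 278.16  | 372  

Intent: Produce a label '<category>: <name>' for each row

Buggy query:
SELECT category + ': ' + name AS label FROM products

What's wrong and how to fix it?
Bug: SQLite uses || for string concatenation; + coerces text to numbers (yielding 0)

Fix: Use the || operator for string concatenation

Corrected query:
SELECT category || ': ' || name AS label FROM products

Result:
label             
------------------
Sports: Helmet    
Garden: Trowel    
Furniture: Shelf  
Electronics: Mouse
Sports: Goggles   
Garden: Hose      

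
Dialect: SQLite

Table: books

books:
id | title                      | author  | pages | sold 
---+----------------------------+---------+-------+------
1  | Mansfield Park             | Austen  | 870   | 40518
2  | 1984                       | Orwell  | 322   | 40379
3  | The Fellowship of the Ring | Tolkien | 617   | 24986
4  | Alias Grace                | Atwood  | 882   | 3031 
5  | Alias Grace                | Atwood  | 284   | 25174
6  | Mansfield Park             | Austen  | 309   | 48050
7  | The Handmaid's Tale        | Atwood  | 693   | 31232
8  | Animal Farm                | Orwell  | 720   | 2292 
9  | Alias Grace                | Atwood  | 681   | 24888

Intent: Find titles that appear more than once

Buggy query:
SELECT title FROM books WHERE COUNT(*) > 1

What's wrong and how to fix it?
Bug: WHERE can't reference COUNT(*); aggregates are computed after WHERE

Fix: Group first, then use HAVING for the count condition

Corrected query:
SELECT title FROM books GROUP BY title HAVING COUNT(*) > 1

Result:
title         
--------------
Alias Grace   
Mansfield Park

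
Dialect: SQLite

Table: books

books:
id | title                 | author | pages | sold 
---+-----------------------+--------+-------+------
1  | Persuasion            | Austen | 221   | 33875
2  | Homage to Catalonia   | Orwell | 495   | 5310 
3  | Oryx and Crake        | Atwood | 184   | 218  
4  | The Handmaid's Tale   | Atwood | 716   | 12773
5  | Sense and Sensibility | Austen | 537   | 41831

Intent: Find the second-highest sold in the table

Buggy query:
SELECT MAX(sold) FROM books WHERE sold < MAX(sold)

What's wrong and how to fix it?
Bug: The inner MAX is an aggregate inside WHERE, which is not allowed

Fix: Compute the overall MAX in a subquery, then take MAX of rows below it

Corrected query:
SELECT MAX(sold) FROM books WHERE sold < (SELECT MAX(sold) FROM books)

Result:
MAX(sold)
---------
33875    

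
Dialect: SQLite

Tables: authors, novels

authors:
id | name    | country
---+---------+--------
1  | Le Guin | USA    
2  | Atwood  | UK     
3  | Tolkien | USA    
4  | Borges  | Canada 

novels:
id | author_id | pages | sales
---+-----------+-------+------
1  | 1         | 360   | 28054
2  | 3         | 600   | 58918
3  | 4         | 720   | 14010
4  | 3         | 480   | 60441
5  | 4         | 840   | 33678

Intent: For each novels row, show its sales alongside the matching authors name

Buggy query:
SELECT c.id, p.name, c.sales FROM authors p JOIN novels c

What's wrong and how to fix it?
Bug: JOIN with no ON clause produces a cartesian product; every novels row pairs with every authors row

Fix: Add ON c.author_id = p.id to the JOIN

Corrected query:
SELECT c.id, p.name, c.sales FROM authors p JOIN novels c ON c.author_id = p.id

Result:
id | name    | sales
---+---------+------
1  | Le Guin | 28054
2  | Tolkien | 58918
3  | Borges  | 14010
4  | Tolkien | 60441
5  | Borges  | 33678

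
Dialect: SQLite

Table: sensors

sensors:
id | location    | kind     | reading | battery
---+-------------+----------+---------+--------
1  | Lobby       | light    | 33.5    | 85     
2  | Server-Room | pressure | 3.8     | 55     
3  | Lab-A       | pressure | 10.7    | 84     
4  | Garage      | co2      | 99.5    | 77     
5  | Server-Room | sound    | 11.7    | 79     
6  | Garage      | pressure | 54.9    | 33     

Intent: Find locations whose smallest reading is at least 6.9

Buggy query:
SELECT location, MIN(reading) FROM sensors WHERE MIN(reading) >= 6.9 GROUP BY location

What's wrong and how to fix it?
Bug: Aggregates like MIN are computed per group after WHERE runs

Fix: Replace WHERE with HAVING after the GROUP BY

Corrected query:
SELECT location, MIN(reading) FROM sensors GROUP BY location HAVING MIN(reading) >= 6.9

Result:
location | MIN(reading)
---------+-------------
Garage   | 54.9        
Lab-A    | 10.7        
Lobby    | 33.5        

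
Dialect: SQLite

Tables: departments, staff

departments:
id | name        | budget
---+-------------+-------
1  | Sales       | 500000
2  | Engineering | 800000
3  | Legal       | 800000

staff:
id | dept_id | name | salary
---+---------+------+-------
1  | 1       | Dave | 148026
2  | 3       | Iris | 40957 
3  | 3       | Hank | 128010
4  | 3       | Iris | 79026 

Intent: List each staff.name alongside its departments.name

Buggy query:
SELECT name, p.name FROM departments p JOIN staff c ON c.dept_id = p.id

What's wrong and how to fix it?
Bug: Both tables have a 'name' column; the unqualified reference is ambiguous

Fix: Qualify the column with its table alias (c.name)

Corrected query:
SELECT c.name, p.name FROM departments p JOIN staff c ON c.dept_id = p.id

Result:
name | name 
-----+------
Dave | Sales
Iris | Legal
Hank | Legal
Iris | Legal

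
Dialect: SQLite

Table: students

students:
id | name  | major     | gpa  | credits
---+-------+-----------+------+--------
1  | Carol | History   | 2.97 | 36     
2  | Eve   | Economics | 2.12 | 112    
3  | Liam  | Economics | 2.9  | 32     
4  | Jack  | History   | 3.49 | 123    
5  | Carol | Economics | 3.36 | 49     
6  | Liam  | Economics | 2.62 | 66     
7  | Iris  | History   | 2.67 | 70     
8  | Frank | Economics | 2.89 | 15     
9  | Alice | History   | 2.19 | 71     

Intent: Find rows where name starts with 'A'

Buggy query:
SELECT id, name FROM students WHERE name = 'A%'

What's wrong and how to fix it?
Bug: Wildcards only work with LIKE; '=' treats '%' as a literal character

Fix: Use LIKE for wildcard pattern matching

Corrected query:
SELECT id, name FROM students WHERE name LIKE 'A%'

Result:
id | name 
---+------
9  | Alice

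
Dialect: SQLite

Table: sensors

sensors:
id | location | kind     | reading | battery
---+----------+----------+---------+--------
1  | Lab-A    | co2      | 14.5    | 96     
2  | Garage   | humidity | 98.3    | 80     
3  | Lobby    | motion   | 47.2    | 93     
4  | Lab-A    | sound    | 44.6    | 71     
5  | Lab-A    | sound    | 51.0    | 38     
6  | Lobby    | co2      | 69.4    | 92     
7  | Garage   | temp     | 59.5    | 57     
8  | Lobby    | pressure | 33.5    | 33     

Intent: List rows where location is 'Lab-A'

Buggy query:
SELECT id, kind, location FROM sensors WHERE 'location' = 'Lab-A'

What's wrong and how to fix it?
Bug: Single quotes denote string literals in SQL; the column name is being compared as a constant string

Fix: Reference the column as location without single quotes

Corrected query:
SELECT id, kind, location FROM sensors WHERE location = 'Lab-A'

Result:
id | kind  | location
---+-------+---------
1  | co2   | Lab-A   
4  | sound | Lab-A   
5  | sound | Lab-A   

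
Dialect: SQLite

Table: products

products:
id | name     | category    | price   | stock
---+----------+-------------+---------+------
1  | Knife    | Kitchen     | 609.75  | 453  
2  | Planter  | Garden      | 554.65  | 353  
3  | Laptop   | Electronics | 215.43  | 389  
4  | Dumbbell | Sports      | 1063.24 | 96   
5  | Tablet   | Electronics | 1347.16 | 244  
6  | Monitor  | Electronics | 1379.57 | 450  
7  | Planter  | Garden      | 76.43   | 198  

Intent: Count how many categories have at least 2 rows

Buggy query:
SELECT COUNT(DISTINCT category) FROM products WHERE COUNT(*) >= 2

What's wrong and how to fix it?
Bug: COUNT(*) cannot appear in WHERE; the per-group count doesn't exist yet

Fix: Use a subquery that GROUPs and filters with HAVING, then count its rows

Corrected query:
SELECT COUNT(*) FROM (SELECT category FROM products GROUP BY category HAVING COUNT(*) >= 2)

Result:
COUNT(*)
--------
2       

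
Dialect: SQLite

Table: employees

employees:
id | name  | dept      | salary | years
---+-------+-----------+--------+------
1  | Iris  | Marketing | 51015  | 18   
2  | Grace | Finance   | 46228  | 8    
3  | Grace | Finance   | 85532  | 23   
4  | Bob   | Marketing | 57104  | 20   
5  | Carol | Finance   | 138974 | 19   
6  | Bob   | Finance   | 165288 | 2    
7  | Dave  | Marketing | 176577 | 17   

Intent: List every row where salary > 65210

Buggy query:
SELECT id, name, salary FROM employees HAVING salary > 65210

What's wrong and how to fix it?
Bug: This is a non-aggregate query (no GROUP BY, no aggregates), so in SQLite the HAVING clause is invalid here; a row-level condition belongs in WHERE

Fix: Replace HAVING with WHERE since the condition applies to individual rows

Corrected query:
SELECT id, name, salary FROM employees WHERE salary > 65210

Result:
id | name  | salary
---+-------+-------
3  | Grace | 85532 
5  | Carol | 138974
6  | Bob   | 165288
7  | Dave  | 176577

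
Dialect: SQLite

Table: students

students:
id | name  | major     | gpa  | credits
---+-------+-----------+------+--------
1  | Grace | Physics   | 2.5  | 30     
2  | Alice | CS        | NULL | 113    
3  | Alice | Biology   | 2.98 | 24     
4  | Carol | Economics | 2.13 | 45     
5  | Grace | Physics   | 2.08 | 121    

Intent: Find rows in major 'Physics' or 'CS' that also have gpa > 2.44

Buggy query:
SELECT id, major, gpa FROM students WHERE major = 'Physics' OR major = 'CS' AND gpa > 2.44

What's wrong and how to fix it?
Bug: AND binds tighter than OR, so this parses as major = 'Physics' OR (major = 'CS' AND gpa > 2.44)

Fix: Group the OR with parentheses (or use IN), then AND the threshold

Corrected query:
SELECT id, major, gpa FROM students WHERE (major = 'Physics' OR major = 'CS') AND gpa > 2.44

Result:
id | major   | gpa
---+---------+----
1  | Physics | 2.5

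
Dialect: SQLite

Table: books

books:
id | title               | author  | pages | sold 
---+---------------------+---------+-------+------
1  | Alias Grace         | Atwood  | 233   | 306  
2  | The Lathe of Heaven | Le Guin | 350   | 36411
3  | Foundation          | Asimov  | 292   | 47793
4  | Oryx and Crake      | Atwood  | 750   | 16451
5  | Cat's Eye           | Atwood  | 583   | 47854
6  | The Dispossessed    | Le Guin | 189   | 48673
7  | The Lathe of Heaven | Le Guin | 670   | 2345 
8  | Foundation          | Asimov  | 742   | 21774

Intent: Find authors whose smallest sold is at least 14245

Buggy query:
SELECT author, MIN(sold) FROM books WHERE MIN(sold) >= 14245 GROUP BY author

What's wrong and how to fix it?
Bug: Aggregates like MIN are computed per group after WHERE runs

Fix: Replace WHERE with HAVING after the GROUP BY

Corrected query:
SELECT author, MIN(sold) FROM books GROUP BY author HAVING MIN(sold) >= 14245

Result:
author | MIN(sold)
-------+----------
Asimov | 21774    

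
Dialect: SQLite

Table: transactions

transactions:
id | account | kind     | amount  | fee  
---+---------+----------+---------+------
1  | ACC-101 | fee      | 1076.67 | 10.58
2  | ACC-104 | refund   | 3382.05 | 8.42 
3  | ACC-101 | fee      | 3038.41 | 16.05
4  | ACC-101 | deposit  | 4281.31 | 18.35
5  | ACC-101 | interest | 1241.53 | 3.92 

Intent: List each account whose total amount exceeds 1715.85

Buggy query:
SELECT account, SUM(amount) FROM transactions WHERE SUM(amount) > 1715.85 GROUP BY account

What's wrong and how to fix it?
Bug: WHERE runs before GROUP BY, so aggregates aren't available there

Fix: Use HAVING (which filters groups after aggregation) instead of WHERE

Corrected query:
SELECT account, SUM(amount) FROM transactions GROUP BY account HAVING SUM(amount) > 1715.85

Result:
account | SUM(amount)
--------+------------
ACC-101 | 9637.92    
ACC-104 | 3382.05    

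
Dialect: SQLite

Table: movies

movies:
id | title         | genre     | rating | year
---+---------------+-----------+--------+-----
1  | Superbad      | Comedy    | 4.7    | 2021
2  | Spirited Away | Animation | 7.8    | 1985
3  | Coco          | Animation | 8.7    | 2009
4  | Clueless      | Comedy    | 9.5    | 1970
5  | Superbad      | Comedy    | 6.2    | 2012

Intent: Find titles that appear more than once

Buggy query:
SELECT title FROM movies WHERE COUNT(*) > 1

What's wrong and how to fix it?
Bug: WHERE can't reference COUNT(*); aggregates are computed after WHERE

Fix: Group first, then use HAVING for the count condition

Corrected query:
SELECT title FROM movies GROUP BY title HAVING COUNT(*) > 1

Result:
title   
--------
Superbad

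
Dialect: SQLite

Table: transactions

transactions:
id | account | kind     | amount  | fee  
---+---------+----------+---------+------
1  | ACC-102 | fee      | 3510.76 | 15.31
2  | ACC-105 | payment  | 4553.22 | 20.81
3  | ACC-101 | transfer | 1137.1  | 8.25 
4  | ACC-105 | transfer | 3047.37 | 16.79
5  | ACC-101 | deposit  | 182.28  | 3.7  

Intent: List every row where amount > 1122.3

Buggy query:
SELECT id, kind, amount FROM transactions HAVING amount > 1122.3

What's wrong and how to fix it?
Bug: This is a non-aggregate query (no GROUP BY, no aggregates), so in SQLite the HAVING clause is invalid here; a row-level condition belongs in WHERE

Fix: Replace HAVING with WHERE since the condition applies to individual rows

Corrected query:
SELECT id, kind, amount FROM transactions WHERE amount > 1122.3

Result:
id | kind     | amount 
---+----------+--------
1  | fee      | 3510.76
2  | payment  | 4553.22
3  | transfer | 1137.1 
4  | transfer | 3047.37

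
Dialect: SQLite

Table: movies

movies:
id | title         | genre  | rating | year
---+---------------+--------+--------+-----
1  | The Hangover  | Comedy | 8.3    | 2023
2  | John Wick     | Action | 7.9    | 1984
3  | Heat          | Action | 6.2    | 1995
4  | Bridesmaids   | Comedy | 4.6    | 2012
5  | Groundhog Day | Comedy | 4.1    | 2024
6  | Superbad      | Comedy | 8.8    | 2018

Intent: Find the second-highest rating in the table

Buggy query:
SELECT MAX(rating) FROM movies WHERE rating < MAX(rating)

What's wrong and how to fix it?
Bug: MAX(rating) on the right of the comparison is an aggregate-in-WHERE error

Fix: Put the inner MAX in a scalar subquery

Corrected query:
SELECT MAX(rating) FROM movies WHERE rating < (SELECT MAX(rating) FROM movies)

Result:
MAX(rating)
-----------
8.3        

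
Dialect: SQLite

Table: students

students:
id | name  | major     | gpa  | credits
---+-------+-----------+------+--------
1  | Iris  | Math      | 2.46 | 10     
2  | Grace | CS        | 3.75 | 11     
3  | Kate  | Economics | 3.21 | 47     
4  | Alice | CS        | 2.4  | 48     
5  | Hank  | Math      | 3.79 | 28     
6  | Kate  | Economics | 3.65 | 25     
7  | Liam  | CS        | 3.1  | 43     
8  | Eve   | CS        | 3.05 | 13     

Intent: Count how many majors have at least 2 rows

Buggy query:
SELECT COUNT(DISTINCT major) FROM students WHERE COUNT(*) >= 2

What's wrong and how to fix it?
Bug: COUNT(*) cannot appear in WHERE; the per-group count doesn't exist yet

Fix: Group first with HAVING COUNT(*) >= 2, then COUNT the resulting groups

Corrected query:
SELECT COUNT(*) FROM (SELECT major FROM students GROUP BY major HAVING COUNT(*) >= 2)

Result:
COUNT(*)
--------
3       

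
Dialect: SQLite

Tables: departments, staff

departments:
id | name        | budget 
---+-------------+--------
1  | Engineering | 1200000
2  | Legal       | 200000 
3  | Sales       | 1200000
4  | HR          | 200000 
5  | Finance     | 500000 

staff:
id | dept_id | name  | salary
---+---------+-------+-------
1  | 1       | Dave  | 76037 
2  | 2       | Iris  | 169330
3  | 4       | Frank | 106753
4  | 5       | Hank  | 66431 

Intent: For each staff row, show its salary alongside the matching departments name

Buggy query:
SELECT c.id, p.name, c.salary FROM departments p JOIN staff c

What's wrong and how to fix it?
Bug: Missing join condition: each staff row is matched to all departments rows instead of just its own

Fix: Specify the join condition linking the foreign key to the parent id

Corrected query:
SELECT c.id, p.name, c.salary FROM departments p JOIN staff c ON c.dept_id = p.id

Result:
id | name        | salary
---+-------------+-------
1  | Engineering | 76037 
2  | Legal       | 169330
3  | HR          | 106753
4  | Finance     | 66431 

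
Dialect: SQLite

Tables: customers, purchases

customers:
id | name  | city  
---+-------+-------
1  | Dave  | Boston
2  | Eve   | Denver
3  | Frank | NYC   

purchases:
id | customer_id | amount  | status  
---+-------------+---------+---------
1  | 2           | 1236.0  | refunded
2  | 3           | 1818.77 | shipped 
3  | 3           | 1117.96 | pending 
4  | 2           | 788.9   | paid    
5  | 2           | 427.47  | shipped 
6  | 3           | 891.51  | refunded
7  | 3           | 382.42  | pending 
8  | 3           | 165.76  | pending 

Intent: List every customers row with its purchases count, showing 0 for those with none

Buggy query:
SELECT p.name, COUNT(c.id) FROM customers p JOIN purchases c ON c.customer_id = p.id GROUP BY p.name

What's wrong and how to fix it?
Bug: INNER JOIN drops customers rows that have no matching purchases rows

Fix: Use LEFT JOIN so parents without children still appear (COUNT(c.id) gives 0)

Corrected query:
SELECT p.name, COUNT(c.id) FROM customers p LEFT JOIN purchases c ON c.customer_id = p.id GROUP BY p.name

Result:
name  | COUNT(c.id)
------+------------
Dave  | 0          
Eve   | 3          
Frank | 5          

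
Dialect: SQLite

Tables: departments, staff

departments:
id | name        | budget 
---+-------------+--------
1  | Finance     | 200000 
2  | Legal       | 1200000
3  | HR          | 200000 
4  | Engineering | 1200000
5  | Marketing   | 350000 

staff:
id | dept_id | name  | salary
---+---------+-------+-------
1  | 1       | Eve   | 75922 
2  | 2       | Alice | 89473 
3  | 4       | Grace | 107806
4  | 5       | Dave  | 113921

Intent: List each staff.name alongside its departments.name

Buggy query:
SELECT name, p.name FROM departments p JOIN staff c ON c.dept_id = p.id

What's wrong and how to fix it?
Bug: Both tables have a 'name' column; the unqualified reference is ambiguous

Fix: Qualify the column with its table alias (c.name)

Corrected query:
SELECT c.name, p.name FROM departments p JOIN staff c ON c.dept_id = p.id

Result:
name  | name       
------+------------
Eve   | Finance    
Alice | Legal      
Grace | Engineering
Dave  | Marketing  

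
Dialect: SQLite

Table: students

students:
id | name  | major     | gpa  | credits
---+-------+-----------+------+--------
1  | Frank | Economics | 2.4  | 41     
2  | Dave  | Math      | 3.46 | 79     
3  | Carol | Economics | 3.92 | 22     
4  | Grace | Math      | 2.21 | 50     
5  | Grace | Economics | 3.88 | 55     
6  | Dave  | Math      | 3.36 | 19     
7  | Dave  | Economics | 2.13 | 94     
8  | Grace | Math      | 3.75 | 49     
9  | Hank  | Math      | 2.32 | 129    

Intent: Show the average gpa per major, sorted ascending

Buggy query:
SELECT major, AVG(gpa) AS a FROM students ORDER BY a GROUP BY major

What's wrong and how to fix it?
Bug: ORDER BY appears before GROUP BY; SQL clause order requires GROUP BY first

Fix: Move ORDER BY to the end, after GROUP BY

Corrected query:
SELECT major, AVG(gpa) AS a FROM students GROUP BY major ORDER BY a

Result:
major     | a     
----------+-------
Math      | 3.02  
Economics | 3.0825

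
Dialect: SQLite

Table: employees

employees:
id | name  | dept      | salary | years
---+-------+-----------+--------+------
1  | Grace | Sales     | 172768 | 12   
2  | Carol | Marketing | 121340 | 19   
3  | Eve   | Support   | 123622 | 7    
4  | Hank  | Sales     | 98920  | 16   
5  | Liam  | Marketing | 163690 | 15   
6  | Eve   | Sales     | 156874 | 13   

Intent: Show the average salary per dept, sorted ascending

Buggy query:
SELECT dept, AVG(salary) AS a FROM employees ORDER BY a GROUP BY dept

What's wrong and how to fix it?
Bug: GROUP BY must precede ORDER BY

Fix: Reorder: SELECT … FROM … GROUP BY … ORDER BY …

Corrected query:
SELECT dept, AVG(salary) AS a FROM employees GROUP BY dept ORDER BY a

Result:
dept      | a     
----------+-------
Support   | 123622
Marketing | 142515
Sales     | 142854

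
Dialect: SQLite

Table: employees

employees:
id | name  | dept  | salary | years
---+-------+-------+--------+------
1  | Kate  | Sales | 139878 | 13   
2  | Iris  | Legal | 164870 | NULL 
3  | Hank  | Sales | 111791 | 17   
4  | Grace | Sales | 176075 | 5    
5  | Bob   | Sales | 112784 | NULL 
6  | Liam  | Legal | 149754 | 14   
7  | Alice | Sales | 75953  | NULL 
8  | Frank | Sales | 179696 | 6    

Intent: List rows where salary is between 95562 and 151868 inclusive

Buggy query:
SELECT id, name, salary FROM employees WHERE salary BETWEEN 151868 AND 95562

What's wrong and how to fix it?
Bug: BETWEEN expects the lower bound first; with 151868 AND 95562 the range is empty

Fix: Write BETWEEN 95562 AND 151868

Corrected query:
SELECT id, name, salary FROM employees WHERE salary BETWEEN 95562 AND 151868

Result:
id | name | salary
---+------+-------
1  | Kate | 139878
3  | Hank | 111791
5  | Bob  | 112784
6  | Liam | 149754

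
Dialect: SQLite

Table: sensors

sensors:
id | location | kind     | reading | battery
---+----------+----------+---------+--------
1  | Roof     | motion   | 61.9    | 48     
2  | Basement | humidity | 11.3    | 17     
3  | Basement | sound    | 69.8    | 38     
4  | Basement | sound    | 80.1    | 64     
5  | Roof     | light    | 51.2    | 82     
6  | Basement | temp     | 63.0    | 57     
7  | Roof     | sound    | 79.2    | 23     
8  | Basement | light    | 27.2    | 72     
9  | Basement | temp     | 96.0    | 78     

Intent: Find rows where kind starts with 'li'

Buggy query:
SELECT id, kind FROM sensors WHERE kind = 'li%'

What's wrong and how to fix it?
Bug: '=' compares the literal string including the % character; pattern matching needs LIKE

Fix: Replace '=' with LIKE so 'li%' is treated as a pattern

Corrected query:
SELECT id, kind FROM sensors WHERE kind LIKE 'li%'

Result:
id | kind 
---+------
5  | light
8  | light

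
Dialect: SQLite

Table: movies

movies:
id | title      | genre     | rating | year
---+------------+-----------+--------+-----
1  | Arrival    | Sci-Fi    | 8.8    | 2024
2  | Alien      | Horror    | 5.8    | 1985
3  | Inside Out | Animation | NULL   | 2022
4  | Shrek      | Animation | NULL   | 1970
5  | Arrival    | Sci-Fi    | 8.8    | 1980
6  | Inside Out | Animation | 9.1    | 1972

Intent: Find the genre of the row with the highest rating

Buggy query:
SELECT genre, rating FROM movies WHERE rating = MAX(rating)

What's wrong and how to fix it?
Bug: MAX(rating) is an aggregate and cannot be used directly in WHERE

Fix: Use a subquery: WHERE rating = (SELECT MAX(rating) FROM movies)

Corrected query:
SELECT genre, rating FROM movies WHERE rating = (SELECT MAX(rating) FROM movies)

Result:
genre     | rating
----------+-------
Animation | 9.1   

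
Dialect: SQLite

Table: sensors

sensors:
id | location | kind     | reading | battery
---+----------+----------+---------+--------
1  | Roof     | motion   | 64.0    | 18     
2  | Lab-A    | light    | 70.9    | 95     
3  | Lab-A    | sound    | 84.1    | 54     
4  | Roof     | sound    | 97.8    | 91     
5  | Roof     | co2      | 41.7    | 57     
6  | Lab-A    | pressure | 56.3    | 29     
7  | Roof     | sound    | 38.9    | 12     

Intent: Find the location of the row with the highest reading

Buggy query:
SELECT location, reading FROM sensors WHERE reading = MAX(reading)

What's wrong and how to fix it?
Bug: MAX(reading) is an aggregate and cannot be used directly in WHERE

Fix: Use a subquery: WHERE reading = (SELECT MAX(reading) FROM sensors)

Corrected query:
SELECT location, reading FROM sensors WHERE reading = (SELECT MAX(reading) FROM sensors)

Result:
location | reading
---------+--------
Roof     | 97.8   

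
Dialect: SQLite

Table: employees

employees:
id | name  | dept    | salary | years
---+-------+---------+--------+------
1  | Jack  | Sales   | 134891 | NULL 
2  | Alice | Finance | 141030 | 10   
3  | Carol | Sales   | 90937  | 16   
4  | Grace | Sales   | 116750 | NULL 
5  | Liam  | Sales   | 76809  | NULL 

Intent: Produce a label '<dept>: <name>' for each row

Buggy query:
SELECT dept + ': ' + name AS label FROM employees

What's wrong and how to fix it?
Bug: '+' is numeric addition; on text columns SQLite converts them to 0 instead of concatenating

Fix: Replace + with || to concatenate text

Corrected query:
SELECT dept || ': ' || name AS label FROM employees

Result:
label         
--------------
Sales: Jack   
Finance: Alice
Sales: Carol  
Sales: Grace  
Sales: Liam   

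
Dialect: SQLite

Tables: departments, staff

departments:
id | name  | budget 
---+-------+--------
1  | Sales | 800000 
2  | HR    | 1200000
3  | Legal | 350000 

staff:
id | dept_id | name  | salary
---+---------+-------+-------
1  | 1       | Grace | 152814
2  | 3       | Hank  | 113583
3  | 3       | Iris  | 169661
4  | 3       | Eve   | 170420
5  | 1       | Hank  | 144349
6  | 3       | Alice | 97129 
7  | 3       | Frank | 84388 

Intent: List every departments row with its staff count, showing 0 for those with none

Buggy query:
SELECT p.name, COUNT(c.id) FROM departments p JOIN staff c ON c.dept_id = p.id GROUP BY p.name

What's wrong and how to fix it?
Bug: An inner join excludes parents with zero children

Fix: Switch to LEFT JOIN to retain unmatched parent rows

Corrected query:
SELECT p.name, COUNT(c.id) FROM departments p LEFT JOIN staff c ON c.dept_id = p.id GROUP BY p.name

Result:
name  | COUNT(c.id)
------+------------
HR    | 0          
Legal | 5          
Sales | 2          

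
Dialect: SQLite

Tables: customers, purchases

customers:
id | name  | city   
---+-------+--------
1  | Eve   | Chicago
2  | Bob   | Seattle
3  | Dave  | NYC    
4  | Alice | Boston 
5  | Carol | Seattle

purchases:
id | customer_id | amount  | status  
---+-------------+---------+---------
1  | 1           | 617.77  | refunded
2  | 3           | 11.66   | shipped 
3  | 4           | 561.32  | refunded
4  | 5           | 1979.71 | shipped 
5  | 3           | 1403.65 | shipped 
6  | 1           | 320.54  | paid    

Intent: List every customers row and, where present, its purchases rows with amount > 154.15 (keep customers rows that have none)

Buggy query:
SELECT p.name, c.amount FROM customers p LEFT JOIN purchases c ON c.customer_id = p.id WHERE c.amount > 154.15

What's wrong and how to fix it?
Bug: A WHERE condition on the right-hand table after LEFT JOIN drops unmatched parents

Fix: Put 'c.amount > 154.15' in the JOIN's ON clause instead of WHERE

Corrected query:
SELECT p.name, c.amount FROM customers p LEFT JOIN purchases c ON c.customer_id = p.id AND c.amount > 154.15

Result:
name  | amount 
------+--------
Eve   | 320.54 
Eve   | 617.77 
Bob   | NULL   
Dave  | 1403.65
Alice | 561.32 
Carol | 1979.71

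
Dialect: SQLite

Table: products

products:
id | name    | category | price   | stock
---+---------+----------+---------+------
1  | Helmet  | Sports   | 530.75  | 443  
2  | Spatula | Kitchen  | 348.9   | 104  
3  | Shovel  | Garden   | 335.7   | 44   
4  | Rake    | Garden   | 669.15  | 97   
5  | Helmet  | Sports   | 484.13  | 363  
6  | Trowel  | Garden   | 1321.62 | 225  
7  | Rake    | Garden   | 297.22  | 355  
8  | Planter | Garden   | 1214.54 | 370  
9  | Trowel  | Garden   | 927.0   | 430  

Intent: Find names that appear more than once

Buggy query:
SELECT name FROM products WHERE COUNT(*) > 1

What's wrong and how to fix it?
Bug: WHERE can't reference COUNT(*); aggregates are computed after WHERE

Fix: Group first, then use HAVING for the count condition

Corrected query:
SELECT name FROM products GROUP BY name HAVING COUNT(*) > 1

Result:
name  
------
Helmet
Rake  
Trowel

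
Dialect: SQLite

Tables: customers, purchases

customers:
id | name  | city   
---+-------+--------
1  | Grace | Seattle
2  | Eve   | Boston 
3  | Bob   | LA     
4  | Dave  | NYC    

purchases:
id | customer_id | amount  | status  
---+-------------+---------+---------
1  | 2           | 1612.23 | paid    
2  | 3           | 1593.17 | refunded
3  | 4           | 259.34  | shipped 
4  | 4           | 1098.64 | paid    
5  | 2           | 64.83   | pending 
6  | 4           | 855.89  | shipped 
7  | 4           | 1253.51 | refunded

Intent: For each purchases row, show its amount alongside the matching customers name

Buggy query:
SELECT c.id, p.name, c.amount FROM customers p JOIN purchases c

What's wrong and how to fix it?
Bug: JOIN with no ON clause produces a cartesian product; every purchases row pairs with every customers row

Fix: Add ON c.customer_id = p.id to the JOIN

Corrected query:
SELECT c.id, p.name, c.amount FROM customers p JOIN purchases c ON c.customer_id = p.id

Result:
id | name | amount 
---+------+--------
1  | Eve  | 1612.23
2  | Bob  | 1593.17
3  | Dave | 259.34 
4  | Dave | 1098.64
5  | Eve  | 64.83  
6  | Dave | 855.89 
7  | Dave | 1253.51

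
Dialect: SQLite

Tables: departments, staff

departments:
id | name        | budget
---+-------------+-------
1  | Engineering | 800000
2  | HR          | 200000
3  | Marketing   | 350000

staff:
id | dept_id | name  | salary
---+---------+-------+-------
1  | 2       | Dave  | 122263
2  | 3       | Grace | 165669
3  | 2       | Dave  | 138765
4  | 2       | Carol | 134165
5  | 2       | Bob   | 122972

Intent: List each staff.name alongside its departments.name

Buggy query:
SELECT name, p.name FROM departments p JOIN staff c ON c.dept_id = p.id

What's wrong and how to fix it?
Bug: Both tables have a 'name' column; the unqualified reference is ambiguous

Fix: Qualify the column with its table alias (c.name)

Corrected query:
SELECT c.name, p.name FROM departments p JOIN staff c ON c.dept_id = p.id

Result:
name  | name     
------+----------
Dave  | HR       
Grace | Marketing
Dave  | HR       
Carol | HR       
Bob   | HR       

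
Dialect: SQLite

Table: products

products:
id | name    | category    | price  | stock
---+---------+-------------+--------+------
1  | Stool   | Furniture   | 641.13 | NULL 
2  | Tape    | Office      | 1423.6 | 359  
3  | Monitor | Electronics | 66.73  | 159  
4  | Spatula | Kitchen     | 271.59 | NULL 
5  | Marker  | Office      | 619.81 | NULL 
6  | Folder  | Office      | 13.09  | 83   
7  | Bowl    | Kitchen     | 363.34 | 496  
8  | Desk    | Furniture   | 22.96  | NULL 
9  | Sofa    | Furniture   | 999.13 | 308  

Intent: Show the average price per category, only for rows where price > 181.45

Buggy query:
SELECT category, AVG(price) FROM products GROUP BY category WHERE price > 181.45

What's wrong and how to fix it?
Bug: Row-level WHERE must come before GROUP BY in the clause order

Fix: Move the WHERE clause before GROUP BY

Corrected query:
SELECT category, AVG(price) FROM products WHERE price > 181.45 GROUP BY category

Result:
category  | AVG(price)
----------+-----------
Furniture | 820.13    
Kitchen   | 317.465   
Office    | 1021.705  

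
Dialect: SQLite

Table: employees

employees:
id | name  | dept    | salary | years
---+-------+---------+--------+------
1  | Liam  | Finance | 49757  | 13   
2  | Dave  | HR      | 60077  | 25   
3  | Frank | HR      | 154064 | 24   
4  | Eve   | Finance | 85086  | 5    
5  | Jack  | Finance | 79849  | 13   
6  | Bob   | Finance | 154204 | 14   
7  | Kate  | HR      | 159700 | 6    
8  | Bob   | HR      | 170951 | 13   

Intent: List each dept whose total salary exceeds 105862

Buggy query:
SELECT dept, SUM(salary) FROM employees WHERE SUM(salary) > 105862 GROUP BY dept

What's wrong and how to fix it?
Bug: WHERE runs before GROUP BY, so aggregates aren't available there

Fix: Use HAVING (which filters groups after aggregation) instead of WHERE

Corrected query:
SELECT dept, SUM(salary) FROM employees GROUP BY dept HAVING SUM(salary) > 105862

Result:
dept    | SUM(salary)
--------+------------
Finance | 368896     
HR      | 544792     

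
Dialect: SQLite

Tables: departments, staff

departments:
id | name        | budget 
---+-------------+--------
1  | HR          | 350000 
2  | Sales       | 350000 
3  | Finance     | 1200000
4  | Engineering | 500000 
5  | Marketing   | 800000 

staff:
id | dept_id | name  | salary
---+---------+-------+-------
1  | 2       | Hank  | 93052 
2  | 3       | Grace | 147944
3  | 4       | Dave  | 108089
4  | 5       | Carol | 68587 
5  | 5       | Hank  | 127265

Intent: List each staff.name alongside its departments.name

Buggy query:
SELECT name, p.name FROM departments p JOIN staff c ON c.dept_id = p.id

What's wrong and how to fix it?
Bug: 'name' exists in both joined tables, so the database can't tell which one is meant

Fix: Prefix ambiguous columns with the table alias

Corrected query:
SELECT c.name, p.name FROM departments p JOIN staff c ON c.dept_id = p.id

Result:
name  | name       
------+------------
Hank  | Sales      
Grace | Finance    
Dave  | Engineering
Carol | Marketing  
Hank  | Marketing  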